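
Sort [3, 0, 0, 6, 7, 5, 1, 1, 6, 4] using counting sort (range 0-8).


Count array: [2, 2, 0, 1, 1, 1, 2, 1, 0]
Reconstruct: [0, 0, 1, 1, 3, 4, 5, 6, 6, 7]


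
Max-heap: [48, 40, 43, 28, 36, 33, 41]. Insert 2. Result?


Append 2: [48, 40, 43, 28, 36, 33, 41, 2]
Bubble up: no swaps needed
Result: [48, 40, 43, 28, 36, 33, 41, 2]


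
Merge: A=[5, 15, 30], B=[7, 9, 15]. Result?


Compare heads, take smaller each step.
Merged: [5, 7, 9, 15, 15, 30]


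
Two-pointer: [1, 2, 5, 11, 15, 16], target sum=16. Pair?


Two pointers: lo=0, hi=5
Found pair: (1, 15) summing to 16


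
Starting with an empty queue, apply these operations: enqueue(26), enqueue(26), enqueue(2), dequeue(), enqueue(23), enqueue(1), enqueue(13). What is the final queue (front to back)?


enqueue(26) -> [26]
enqueue(26) -> [26, 26]
enqueue(2) -> [26, 26, 2]
dequeue() returns 26 -> [26, 2]
enqueue(23) -> [26, 2, 23]
enqueue(1) -> [26, 2, 23, 1]
enqueue(13) -> [26, 2, 23, 1, 13]
Final queue (front to back): [26, 2, 23, 1, 13]


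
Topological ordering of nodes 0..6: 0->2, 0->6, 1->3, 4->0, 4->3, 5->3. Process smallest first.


Kahn's algorithm, process smallest node first
Order: [1, 4, 0, 2, 5, 3, 6]


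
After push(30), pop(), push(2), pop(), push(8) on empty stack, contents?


push(30) -> [30]
pop() returns 30 -> []
push(2) -> [2]
pop() returns 2 -> []
push(8) -> [8]
Final stack (bottom to top): [8]


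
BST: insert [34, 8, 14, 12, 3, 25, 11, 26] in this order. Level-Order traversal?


Root = 34; build tree by BST insertion.
Level-Order traversal: [34, 8, 3, 14, 12, 25, 11, 26]


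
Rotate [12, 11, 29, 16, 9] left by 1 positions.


Left rotate by 1: [11, 29, 16, 9, 12]


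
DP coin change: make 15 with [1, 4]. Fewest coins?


dp[0]=0; dp[i]=1+min(dp[i-c] for c in coins)
...dp[10]=4, dp[11]=5, dp[12]=3, dp[13]=4, dp[14]=5, dp[15]=6
Minimum coins for 15 = 6


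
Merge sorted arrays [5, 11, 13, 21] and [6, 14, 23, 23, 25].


Compare heads, take smaller each step.
Merged: [5, 6, 11, 13, 14, 21, 23, 23, 25]


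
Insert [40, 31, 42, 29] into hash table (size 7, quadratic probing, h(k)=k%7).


Insertions: 40->slot 5; 31->slot 3; 42->slot 0; 29->slot 1
Table: [42, 29, None, 31, None, 40, None]


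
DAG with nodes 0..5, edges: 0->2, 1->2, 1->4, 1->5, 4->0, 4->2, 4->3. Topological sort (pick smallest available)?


Kahn's algorithm, process smallest node first
Order: [1, 4, 0, 2, 3, 5]


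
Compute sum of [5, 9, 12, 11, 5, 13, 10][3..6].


Prefix sums: [0, 5, 14, 26, 37, 42, 55, 65]
Sum[3..6] = prefix[7] - prefix[3] = 65 - 26 = 39


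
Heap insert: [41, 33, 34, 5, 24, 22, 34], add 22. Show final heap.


Append 22: [41, 33, 34, 5, 24, 22, 34, 22]
Bubble up: swap idx 7(22) with idx 3(5)
Result: [41, 33, 34, 22, 24, 22, 34, 5]


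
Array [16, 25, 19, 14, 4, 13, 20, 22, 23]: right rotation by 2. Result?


Right rotate by 2: [22, 23, 16, 25, 19, 14, 4, 13, 20]


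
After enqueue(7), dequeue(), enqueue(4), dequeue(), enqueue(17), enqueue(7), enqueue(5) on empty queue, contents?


enqueue(7) -> [7]
dequeue() returns 7 -> []
enqueue(4) -> [4]
dequeue() returns 4 -> []
enqueue(17) -> [17]
enqueue(7) -> [17, 7]
enqueue(5) -> [17, 7, 5]
Final queue (front to back): [17, 7, 5]


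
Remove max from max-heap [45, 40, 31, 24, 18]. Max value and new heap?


Max = 45
Replace root with last, heapify down
Resulting heap: [40, 24, 31, 18]


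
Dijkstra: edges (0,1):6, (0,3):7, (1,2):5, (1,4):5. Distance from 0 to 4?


Dijkstra from 0:
Distances: {0: 0, 1: 6, 2: 11, 3: 7, 4: 11}
Shortest distance to 4 = 11, path = [0, 1, 4]


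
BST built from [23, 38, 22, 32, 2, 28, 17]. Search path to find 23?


BST root = 23
Search for 23: compare at each node
Path: [23]


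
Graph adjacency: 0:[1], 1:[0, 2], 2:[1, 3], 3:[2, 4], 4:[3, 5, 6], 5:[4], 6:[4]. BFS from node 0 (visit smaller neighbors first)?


BFS queue: start with [0]
Visit order: [0, 1, 2, 3, 4, 5, 6]


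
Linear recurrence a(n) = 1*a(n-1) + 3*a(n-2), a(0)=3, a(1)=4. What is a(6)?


Build bottom-up:
...a(4)=64, a(5)=139, a(6)=1*139+3*64=331


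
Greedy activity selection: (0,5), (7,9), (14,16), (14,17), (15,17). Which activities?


Greedy: pick earliest-ending, then skip overlaps.
Selected (3 activities): [(0, 5), (7, 9), (14, 16)]


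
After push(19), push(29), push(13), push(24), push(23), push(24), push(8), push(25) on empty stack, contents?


push(19) -> [19]
push(29) -> [19, 29]
push(13) -> [19, 29, 13]
push(24) -> [19, 29, 13, 24]
push(23) -> [19, 29, 13, 24, 23]
push(24) -> [19, 29, 13, 24, 23, 24]
push(8) -> [19, 29, 13, 24, 23, 24, 8]
push(25) -> [19, 29, 13, 24, 23, 24, 8, 25]
Final stack (bottom to top): [19, 29, 13, 24, 23, 24, 8, 25]


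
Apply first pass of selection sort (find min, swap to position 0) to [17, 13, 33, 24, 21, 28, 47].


After one pass: [13, 17, 33, 24, 21, 28, 47]


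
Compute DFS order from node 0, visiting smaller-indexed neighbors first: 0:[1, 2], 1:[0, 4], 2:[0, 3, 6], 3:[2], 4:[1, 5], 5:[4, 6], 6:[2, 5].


DFS stack-based: start with [0]
Visit order: [0, 1, 4, 5, 6, 2, 3]


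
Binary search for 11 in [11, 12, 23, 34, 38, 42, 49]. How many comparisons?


Search for 11:
[0,6] mid=3 arr[3]=34
[0,2] mid=1 arr[1]=12
[0,0] mid=0 arr[0]=11
Total: 3 comparisons


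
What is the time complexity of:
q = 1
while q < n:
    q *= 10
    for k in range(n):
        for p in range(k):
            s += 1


Per nesting level: O(log n) * O(n) * O(n) [triangular over k] = O(n^2 log n)
Complexity: O(n^2 log n)


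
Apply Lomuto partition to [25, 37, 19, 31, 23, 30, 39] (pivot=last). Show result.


Elements <= 39 go left of pivot.
Result: [25, 37, 19, 31, 23, 30, 39], pivot at index 6


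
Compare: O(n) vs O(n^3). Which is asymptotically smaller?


linear grows slower than cubic
O(n) is asymptotically smaller; O(n^3) grows faster


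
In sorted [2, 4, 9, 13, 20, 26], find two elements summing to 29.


Two pointers: lo=0, hi=5
Found pair: (9, 20) summing to 29


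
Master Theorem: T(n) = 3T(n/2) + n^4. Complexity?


a=3, b=2, c=4. log_2(3)=1.585 < c=4. Case 3: O(n^c) = O(n^4)
Complexity: O(n^4)


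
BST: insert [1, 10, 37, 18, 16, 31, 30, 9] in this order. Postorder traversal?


Root = 1; build tree by BST insertion.
Postorder traversal: [9, 16, 30, 31, 18, 37, 10, 1]


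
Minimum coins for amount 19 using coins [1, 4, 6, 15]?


dp[0]=0; dp[i]=1+min(dp[i-c] for c in coins)
...dp[14]=3, dp[15]=1, dp[16]=2, dp[17]=3, dp[18]=3, dp[19]=2
Minimum coins for 19 = 2


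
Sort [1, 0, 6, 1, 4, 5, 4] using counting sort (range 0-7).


Count array: [1, 2, 0, 0, 2, 1, 1, 0]
Reconstruct: [0, 1, 1, 4, 4, 5, 6]


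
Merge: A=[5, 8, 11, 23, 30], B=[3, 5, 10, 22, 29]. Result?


Compare heads, take smaller each step.
Merged: [3, 5, 5, 8, 10, 11, 22, 23, 29, 30]


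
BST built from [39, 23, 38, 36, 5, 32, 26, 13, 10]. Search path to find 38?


BST root = 39
Search for 38: compare at each node
Path: [39, 23, 38]


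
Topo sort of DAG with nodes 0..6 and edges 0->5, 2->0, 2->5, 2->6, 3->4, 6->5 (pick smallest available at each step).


Kahn's algorithm, process smallest node first
Order: [1, 2, 0, 3, 4, 6, 5]


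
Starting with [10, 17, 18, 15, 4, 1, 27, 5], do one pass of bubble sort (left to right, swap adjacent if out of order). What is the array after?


After one pass: [10, 17, 15, 4, 1, 18, 5, 27]


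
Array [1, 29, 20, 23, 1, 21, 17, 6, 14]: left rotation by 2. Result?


Left rotate by 2: [20, 23, 1, 21, 17, 6, 14, 1, 29]


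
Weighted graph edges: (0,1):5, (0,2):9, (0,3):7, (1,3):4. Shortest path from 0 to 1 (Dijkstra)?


Dijkstra from 0:
Distances: {0: 0, 1: 5, 2: 9, 3: 7}
Shortest distance to 1 = 5, path = [0, 1]


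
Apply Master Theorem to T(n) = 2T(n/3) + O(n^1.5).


a=2, b=3, c=1.5. log_3(2)=0.631 < c=1.5. Case 3: O(n^c) = O(n^1.500)
Complexity: O(n^1.500)


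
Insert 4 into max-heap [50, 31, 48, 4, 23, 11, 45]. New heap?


Append 4: [50, 31, 48, 4, 23, 11, 45, 4]
Bubble up: no swaps needed
Result: [50, 31, 48, 4, 23, 11, 45, 4]


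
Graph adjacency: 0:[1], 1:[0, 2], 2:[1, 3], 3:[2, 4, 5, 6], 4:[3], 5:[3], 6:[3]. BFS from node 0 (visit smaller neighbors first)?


BFS queue: start with [0]
Visit order: [0, 1, 2, 3, 4, 5, 6]


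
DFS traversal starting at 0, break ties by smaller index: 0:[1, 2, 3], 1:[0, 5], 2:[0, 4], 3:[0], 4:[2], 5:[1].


DFS stack-based: start with [0]
Visit order: [0, 1, 5, 2, 4, 3]


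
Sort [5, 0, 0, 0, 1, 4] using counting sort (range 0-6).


Count array: [3, 1, 0, 0, 1, 1, 0]
Reconstruct: [0, 0, 0, 1, 4, 5]


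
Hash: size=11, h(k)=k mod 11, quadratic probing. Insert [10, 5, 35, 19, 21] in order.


Insertions: 10->slot 10; 5->slot 5; 35->slot 2; 19->slot 8; 21->slot 0
Table: [21, None, 35, None, None, 5, None, None, 19, None, 10]


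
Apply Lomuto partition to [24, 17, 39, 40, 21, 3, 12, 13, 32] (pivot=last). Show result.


Elements <= 32 go left of pivot.
Result: [24, 17, 21, 3, 12, 13, 32, 40, 39], pivot at index 6


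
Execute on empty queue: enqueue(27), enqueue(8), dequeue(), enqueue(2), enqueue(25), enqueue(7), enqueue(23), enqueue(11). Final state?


enqueue(27) -> [27]
enqueue(8) -> [27, 8]
dequeue() returns 27 -> [8]
enqueue(2) -> [8, 2]
enqueue(25) -> [8, 2, 25]
enqueue(7) -> [8, 2, 25, 7]
enqueue(23) -> [8, 2, 25, 7, 23]
enqueue(11) -> [8, 2, 25, 7, 23, 11]
Final queue (front to back): [8, 2, 25, 7, 23, 11]


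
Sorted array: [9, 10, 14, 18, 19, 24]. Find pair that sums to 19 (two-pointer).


Two pointers: lo=0, hi=5
Found pair: (9, 10) summing to 19


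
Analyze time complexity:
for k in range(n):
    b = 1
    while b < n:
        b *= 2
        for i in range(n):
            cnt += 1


Per nesting level: O(n) * O(log n) * O(n) = O(n^2 log n)
Complexity: O(n^2 log n)


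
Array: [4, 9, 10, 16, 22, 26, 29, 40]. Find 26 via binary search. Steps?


Search for 26:
[0,7] mid=3 arr[3]=16
[4,7] mid=5 arr[5]=26
Total: 2 comparisons


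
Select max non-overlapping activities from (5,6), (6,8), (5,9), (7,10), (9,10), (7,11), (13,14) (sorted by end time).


Greedy: pick earliest-ending, then skip overlaps.
Selected (4 activities): [(5, 6), (6, 8), (9, 10), (13, 14)]


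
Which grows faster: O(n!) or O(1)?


constant grows slower than factorial
O(1) is asymptotically smaller; O(n!) grows faster


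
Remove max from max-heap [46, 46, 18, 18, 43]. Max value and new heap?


Max = 46
Replace root with last, heapify down
Resulting heap: [46, 43, 18, 18]


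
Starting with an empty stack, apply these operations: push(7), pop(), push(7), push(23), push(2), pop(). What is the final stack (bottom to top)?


push(7) -> [7]
pop() returns 7 -> []
push(7) -> [7]
push(23) -> [7, 23]
push(2) -> [7, 23, 2]
pop() returns 2 -> [7, 23]
Final stack (bottom to top): [7, 23]


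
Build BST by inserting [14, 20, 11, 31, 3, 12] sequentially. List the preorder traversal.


Root = 14; build tree by BST insertion.
Preorder traversal: [14, 11, 3, 12, 20, 31]


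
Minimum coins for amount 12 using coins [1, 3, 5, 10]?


dp[0]=0; dp[i]=1+min(dp[i-c] for c in coins)
...dp[7]=3, dp[8]=2, dp[9]=3, dp[10]=1, dp[11]=2, dp[12]=3
Minimum coins for 12 = 3


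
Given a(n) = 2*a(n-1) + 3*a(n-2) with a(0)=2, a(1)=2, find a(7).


Build bottom-up:
...a(5)=242, a(6)=730, a(7)=2*730+3*242=2186


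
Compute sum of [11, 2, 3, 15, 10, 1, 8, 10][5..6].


Prefix sums: [0, 11, 13, 16, 31, 41, 42, 50, 60]
Sum[5..6] = prefix[7] - prefix[5] = 50 - 41 = 9


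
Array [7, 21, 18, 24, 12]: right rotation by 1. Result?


Right rotate by 1: [12, 7, 21, 18, 24]


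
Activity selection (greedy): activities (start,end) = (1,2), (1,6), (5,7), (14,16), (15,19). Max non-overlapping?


Greedy: pick earliest-ending, then skip overlaps.
Selected (3 activities): [(1, 2), (5, 7), (14, 16)]


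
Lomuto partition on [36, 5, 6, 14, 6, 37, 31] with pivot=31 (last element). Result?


Elements <= 31 go left of pivot.
Result: [5, 6, 14, 6, 31, 37, 36], pivot at index 4


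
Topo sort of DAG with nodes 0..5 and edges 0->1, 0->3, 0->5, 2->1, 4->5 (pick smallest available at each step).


Kahn's algorithm, process smallest node first
Order: [0, 2, 1, 3, 4, 5]


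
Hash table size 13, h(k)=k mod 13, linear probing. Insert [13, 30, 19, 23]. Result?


Insertions: 13->slot 0; 30->slot 4; 19->slot 6; 23->slot 10
Table: [13, None, None, None, 30, None, 19, None, None, None, 23, None, None]


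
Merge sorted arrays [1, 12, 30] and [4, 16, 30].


Compare heads, take smaller each step.
Merged: [1, 4, 12, 16, 30, 30]


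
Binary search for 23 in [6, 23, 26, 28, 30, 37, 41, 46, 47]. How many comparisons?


Search for 23:
[0,8] mid=4 arr[4]=30
[0,3] mid=1 arr[1]=23
Total: 2 comparisons


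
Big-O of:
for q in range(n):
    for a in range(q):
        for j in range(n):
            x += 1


Per nesting level: O(n) * O(n) [triangular over q] * O(n) = O(n^3)
Complexity: O(n^3)


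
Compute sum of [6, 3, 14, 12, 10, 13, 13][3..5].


Prefix sums: [0, 6, 9, 23, 35, 45, 58, 71]
Sum[3..5] = prefix[6] - prefix[3] = 58 - 23 = 35


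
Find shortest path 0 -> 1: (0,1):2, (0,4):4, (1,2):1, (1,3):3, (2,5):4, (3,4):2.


Dijkstra from 0:
Distances: {0: 0, 1: 2, 2: 3, 3: 5, 4: 4, 5: 7}
Shortest distance to 1 = 2, path = [0, 1]


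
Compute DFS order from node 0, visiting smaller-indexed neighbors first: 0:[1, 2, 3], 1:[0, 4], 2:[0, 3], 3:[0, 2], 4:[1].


DFS stack-based: start with [0]
Visit order: [0, 1, 4, 2, 3]


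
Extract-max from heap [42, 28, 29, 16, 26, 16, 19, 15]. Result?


Max = 42
Replace root with last, heapify down
Resulting heap: [29, 28, 19, 16, 26, 16, 15]


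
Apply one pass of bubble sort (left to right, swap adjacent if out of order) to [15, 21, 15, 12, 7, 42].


After one pass: [15, 15, 12, 7, 21, 42]


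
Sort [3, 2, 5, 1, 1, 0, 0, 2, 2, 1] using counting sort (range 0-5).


Count array: [2, 3, 3, 1, 0, 1]
Reconstruct: [0, 0, 1, 1, 1, 2, 2, 2, 3, 5]


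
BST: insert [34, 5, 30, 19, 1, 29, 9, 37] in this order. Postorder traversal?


Root = 34; build tree by BST insertion.
Postorder traversal: [1, 9, 29, 19, 30, 5, 37, 34]


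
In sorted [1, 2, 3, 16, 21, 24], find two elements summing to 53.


Two pointers: lo=0, hi=5
No pair sums to 53


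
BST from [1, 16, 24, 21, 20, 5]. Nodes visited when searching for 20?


BST root = 1
Search for 20: compare at each node
Path: [1, 16, 24, 21, 20]


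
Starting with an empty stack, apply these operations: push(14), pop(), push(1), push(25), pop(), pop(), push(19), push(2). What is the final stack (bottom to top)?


push(14) -> [14]
pop() returns 14 -> []
push(1) -> [1]
push(25) -> [1, 25]
pop() returns 25 -> [1]
pop() returns 1 -> []
push(19) -> [19]
push(2) -> [19, 2]
Final stack (bottom to top): [19, 2]


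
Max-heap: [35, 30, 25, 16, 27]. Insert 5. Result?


Append 5: [35, 30, 25, 16, 27, 5]
Bubble up: no swaps needed
Result: [35, 30, 25, 16, 27, 5]


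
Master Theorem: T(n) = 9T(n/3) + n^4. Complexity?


a=9, b=3, c=4. log_3(9)=2 < c=4. Case 3: O(n^c) = O(n^4)
Complexity: O(n^4)


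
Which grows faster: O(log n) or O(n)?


logarithmic grows slower than linear
O(log n) is asymptotically smaller; O(n) grows faster


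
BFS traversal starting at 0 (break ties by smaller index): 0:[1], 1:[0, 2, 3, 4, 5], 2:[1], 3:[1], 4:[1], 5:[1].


BFS queue: start with [0]
Visit order: [0, 1, 2, 3, 4, 5]


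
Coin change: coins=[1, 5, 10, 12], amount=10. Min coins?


dp[0]=0; dp[i]=1+min(dp[i-c] for c in coins)
...dp[5]=1, dp[6]=2, dp[7]=3, dp[8]=4, dp[9]=5, dp[10]=1
Minimum coins for 10 = 1


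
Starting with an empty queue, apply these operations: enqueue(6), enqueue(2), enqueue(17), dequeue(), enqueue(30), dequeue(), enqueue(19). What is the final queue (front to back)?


enqueue(6) -> [6]
enqueue(2) -> [6, 2]
enqueue(17) -> [6, 2, 17]
dequeue() returns 6 -> [2, 17]
enqueue(30) -> [2, 17, 30]
dequeue() returns 2 -> [17, 30]
enqueue(19) -> [17, 30, 19]
Final queue (front to back): [17, 30, 19]


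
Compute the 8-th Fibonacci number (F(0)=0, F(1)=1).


F(n)=F(n-1)+F(n-2)
...F(6)=8, F(7)=13, F(8)=21


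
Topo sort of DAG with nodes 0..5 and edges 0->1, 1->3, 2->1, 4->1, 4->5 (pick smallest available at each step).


Kahn's algorithm, process smallest node first
Order: [0, 2, 4, 1, 3, 5]


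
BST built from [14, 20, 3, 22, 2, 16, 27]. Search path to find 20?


BST root = 14
Search for 20: compare at each node
Path: [14, 20]


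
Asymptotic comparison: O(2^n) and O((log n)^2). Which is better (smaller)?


polylogarithmic grows slower than exponential
O((log n)^2) is asymptotically smaller; O(2^n) grows faster


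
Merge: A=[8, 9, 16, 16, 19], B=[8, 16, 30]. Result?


Compare heads, take smaller each step.
Merged: [8, 8, 9, 16, 16, 16, 19, 30]


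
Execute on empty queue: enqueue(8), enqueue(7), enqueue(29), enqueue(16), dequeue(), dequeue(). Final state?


enqueue(8) -> [8]
enqueue(7) -> [8, 7]
enqueue(29) -> [8, 7, 29]
enqueue(16) -> [8, 7, 29, 16]
dequeue() returns 8 -> [7, 29, 16]
dequeue() returns 7 -> [29, 16]
Final queue (front to back): [29, 16]


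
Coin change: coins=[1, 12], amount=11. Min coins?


dp[0]=0; dp[i]=1+min(dp[i-c] for c in coins)
...dp[6]=6, dp[7]=7, dp[8]=8, dp[9]=9, dp[10]=10, dp[11]=11
Minimum coins for 11 = 11


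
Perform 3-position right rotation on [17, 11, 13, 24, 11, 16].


Right rotate by 3: [24, 11, 16, 17, 11, 13]


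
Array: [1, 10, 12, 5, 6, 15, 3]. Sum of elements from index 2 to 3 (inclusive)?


Prefix sums: [0, 1, 11, 23, 28, 34, 49, 52]
Sum[2..3] = prefix[4] - prefix[2] = 28 - 11 = 17


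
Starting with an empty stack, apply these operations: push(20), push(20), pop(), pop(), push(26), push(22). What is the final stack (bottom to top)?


push(20) -> [20]
push(20) -> [20, 20]
pop() returns 20 -> [20]
pop() returns 20 -> []
push(26) -> [26]
push(22) -> [26, 22]
Final stack (bottom to top): [26, 22]


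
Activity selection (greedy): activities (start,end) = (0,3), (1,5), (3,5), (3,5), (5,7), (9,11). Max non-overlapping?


Greedy: pick earliest-ending, then skip overlaps.
Selected (4 activities): [(0, 3), (3, 5), (5, 7), (9, 11)]


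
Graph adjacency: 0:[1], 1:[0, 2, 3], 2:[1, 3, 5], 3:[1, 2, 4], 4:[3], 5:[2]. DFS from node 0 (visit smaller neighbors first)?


DFS stack-based: start with [0]
Visit order: [0, 1, 2, 3, 4, 5]


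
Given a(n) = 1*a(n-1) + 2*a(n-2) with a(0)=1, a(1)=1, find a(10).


Build bottom-up:
...a(8)=171, a(9)=341, a(10)=1*341+2*171=683


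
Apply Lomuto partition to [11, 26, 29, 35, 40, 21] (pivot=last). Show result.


Elements <= 21 go left of pivot.
Result: [11, 21, 29, 35, 40, 26], pivot at index 1


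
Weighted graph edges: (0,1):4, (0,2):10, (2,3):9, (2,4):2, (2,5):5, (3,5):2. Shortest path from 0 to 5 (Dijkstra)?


Dijkstra from 0:
Distances: {0: 0, 1: 4, 2: 10, 3: 17, 4: 12, 5: 15}
Shortest distance to 5 = 15, path = [0, 2, 5]


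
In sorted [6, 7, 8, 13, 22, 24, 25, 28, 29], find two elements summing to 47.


Two pointers: lo=0, hi=8
Found pair: (22, 25) summing to 47


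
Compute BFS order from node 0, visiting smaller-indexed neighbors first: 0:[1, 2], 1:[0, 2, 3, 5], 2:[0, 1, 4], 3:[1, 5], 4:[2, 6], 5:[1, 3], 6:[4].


BFS queue: start with [0]
Visit order: [0, 1, 2, 3, 5, 4, 6]


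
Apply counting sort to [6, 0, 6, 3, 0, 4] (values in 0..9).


Count array: [2, 0, 0, 1, 1, 0, 2, 0, 0, 0]
Reconstruct: [0, 0, 3, 4, 6, 6]


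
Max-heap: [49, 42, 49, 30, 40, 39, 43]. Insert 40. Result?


Append 40: [49, 42, 49, 30, 40, 39, 43, 40]
Bubble up: swap idx 7(40) with idx 3(30)
Result: [49, 42, 49, 40, 40, 39, 43, 30]


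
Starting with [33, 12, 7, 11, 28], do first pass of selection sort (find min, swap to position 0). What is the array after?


After one pass: [7, 12, 33, 11, 28]


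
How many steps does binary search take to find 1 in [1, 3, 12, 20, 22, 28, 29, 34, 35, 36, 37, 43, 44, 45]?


Search for 1:
[0,13] mid=6 arr[6]=29
[0,5] mid=2 arr[2]=12
[0,1] mid=0 arr[0]=1
Total: 3 comparisons


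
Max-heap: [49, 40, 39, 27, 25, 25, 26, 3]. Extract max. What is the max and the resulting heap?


Max = 49
Replace root with last, heapify down
Resulting heap: [40, 27, 39, 3, 25, 25, 26]


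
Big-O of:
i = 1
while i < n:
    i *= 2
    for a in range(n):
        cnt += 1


Per nesting level: O(log n) * O(n) = O(n log n)
Complexity: O(n log n)


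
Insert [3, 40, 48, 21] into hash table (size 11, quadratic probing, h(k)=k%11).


Insertions: 3->slot 3; 40->slot 7; 48->slot 4; 21->slot 10
Table: [None, None, None, 3, 48, None, None, 40, None, None, 21]


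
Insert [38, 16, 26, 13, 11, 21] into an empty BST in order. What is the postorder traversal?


Root = 38; build tree by BST insertion.
Postorder traversal: [11, 13, 21, 26, 16, 38]


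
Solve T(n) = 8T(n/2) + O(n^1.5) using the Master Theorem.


a=8, b=2, c=1.5. log_2(8)=3 > c=1.5. Case 1: O(n^log_b(a)) = O(n^3)
Complexity: O(n^3)


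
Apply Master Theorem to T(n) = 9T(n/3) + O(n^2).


a=9, b=3, c=2. log_3(9)=2 = c=2. Case 2: O(n^c log n) = O(n^2 log n)
Complexity: O(n^2 log n)


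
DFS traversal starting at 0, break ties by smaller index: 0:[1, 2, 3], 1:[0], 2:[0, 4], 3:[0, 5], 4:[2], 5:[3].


DFS stack-based: start with [0]
Visit order: [0, 1, 2, 4, 3, 5]


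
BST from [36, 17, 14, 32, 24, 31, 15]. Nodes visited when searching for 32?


BST root = 36
Search for 32: compare at each node
Path: [36, 17, 32]


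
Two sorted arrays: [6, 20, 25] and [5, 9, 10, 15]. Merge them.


Compare heads, take smaller each step.
Merged: [5, 6, 9, 10, 15, 20, 25]


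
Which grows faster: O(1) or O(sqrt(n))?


constant grows slower than sublinear
O(1) is asymptotically smaller; O(sqrt(n)) grows faster


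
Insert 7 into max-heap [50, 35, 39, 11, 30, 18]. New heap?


Append 7: [50, 35, 39, 11, 30, 18, 7]
Bubble up: no swaps needed
Result: [50, 35, 39, 11, 30, 18, 7]


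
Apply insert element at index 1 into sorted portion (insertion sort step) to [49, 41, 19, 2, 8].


After one pass: [41, 49, 19, 2, 8]


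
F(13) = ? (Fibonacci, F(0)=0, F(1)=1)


F(n)=F(n-1)+F(n-2)
...F(11)=89, F(12)=144, F(13)=233


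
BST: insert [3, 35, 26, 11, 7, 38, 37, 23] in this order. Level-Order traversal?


Root = 3; build tree by BST insertion.
Level-Order traversal: [3, 35, 26, 38, 11, 37, 7, 23]


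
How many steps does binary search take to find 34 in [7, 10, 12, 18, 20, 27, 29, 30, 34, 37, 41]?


Search for 34:
[0,10] mid=5 arr[5]=27
[6,10] mid=8 arr[8]=34
Total: 2 comparisons


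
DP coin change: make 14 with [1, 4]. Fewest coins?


dp[0]=0; dp[i]=1+min(dp[i-c] for c in coins)
...dp[9]=3, dp[10]=4, dp[11]=5, dp[12]=3, dp[13]=4, dp[14]=5
Minimum coins for 14 = 5


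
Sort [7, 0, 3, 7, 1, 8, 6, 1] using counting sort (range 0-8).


Count array: [1, 2, 0, 1, 0, 0, 1, 2, 1]
Reconstruct: [0, 1, 1, 3, 6, 7, 7, 8]


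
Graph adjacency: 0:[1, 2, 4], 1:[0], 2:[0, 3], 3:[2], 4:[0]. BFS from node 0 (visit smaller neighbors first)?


BFS queue: start with [0]
Visit order: [0, 1, 2, 4, 3]


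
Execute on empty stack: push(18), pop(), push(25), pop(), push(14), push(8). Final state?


push(18) -> [18]
pop() returns 18 -> []
push(25) -> [25]
pop() returns 25 -> []
push(14) -> [14]
push(8) -> [14, 8]
Final stack (bottom to top): [14, 8]


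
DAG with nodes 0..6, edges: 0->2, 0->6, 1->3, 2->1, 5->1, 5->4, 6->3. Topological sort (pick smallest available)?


Kahn's algorithm, process smallest node first
Order: [0, 2, 5, 1, 4, 6, 3]


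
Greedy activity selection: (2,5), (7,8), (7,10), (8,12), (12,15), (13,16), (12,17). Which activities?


Greedy: pick earliest-ending, then skip overlaps.
Selected (4 activities): [(2, 5), (7, 8), (8, 12), (12, 15)]


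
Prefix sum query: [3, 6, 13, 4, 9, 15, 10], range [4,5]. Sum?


Prefix sums: [0, 3, 9, 22, 26, 35, 50, 60]
Sum[4..5] = prefix[6] - prefix[4] = 50 - 26 = 24


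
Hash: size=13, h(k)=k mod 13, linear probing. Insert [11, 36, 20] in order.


Insertions: 11->slot 11; 36->slot 10; 20->slot 7
Table: [None, None, None, None, None, None, None, 20, None, None, 36, 11, None]


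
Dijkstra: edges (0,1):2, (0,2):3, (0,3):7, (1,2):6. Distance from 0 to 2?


Dijkstra from 0:
Distances: {0: 0, 1: 2, 2: 3, 3: 7}
Shortest distance to 2 = 3, path = [0, 2]


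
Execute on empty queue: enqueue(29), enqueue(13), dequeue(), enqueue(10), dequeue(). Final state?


enqueue(29) -> [29]
enqueue(13) -> [29, 13]
dequeue() returns 29 -> [13]
enqueue(10) -> [13, 10]
dequeue() returns 13 -> [10]
Final queue (front to back): [10]


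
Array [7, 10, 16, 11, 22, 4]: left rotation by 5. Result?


Left rotate by 5: [4, 7, 10, 16, 11, 22]


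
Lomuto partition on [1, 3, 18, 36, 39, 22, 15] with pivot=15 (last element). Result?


Elements <= 15 go left of pivot.
Result: [1, 3, 15, 36, 39, 22, 18], pivot at index 2


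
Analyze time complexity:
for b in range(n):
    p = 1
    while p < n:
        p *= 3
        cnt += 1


Per nesting level: O(n) * O(log n) = O(n log n)
Complexity: O(n log n)


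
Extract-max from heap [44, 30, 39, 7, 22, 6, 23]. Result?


Max = 44
Replace root with last, heapify down
Resulting heap: [39, 30, 23, 7, 22, 6]


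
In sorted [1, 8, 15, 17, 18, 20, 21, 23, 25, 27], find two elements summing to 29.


Two pointers: lo=0, hi=9
Found pair: (8, 21) summing to 29


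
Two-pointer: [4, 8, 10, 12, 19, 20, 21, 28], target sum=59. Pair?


Two pointers: lo=0, hi=7
No pair sums to 59


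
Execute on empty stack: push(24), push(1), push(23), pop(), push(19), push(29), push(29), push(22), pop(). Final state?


push(24) -> [24]
push(1) -> [24, 1]
push(23) -> [24, 1, 23]
pop() returns 23 -> [24, 1]
push(19) -> [24, 1, 19]
push(29) -> [24, 1, 19, 29]
push(29) -> [24, 1, 19, 29, 29]
push(22) -> [24, 1, 19, 29, 29, 22]
pop() returns 22 -> [24, 1, 19, 29, 29]
Final stack (bottom to top): [24, 1, 19, 29, 29]


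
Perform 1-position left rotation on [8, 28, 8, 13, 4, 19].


Left rotate by 1: [28, 8, 13, 4, 19, 8]


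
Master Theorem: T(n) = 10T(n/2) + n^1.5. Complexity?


a=10, b=2, c=1.5. log_2(10)=3.322 > c=1.5. Case 1: O(n^log_b(a)) = O(n^3.322)
Complexity: O(n^3.322)


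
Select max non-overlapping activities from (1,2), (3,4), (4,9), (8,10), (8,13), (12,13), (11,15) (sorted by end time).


Greedy: pick earliest-ending, then skip overlaps.
Selected (4 activities): [(1, 2), (3, 4), (4, 9), (12, 13)]


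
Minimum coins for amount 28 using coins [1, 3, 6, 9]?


dp[0]=0; dp[i]=1+min(dp[i-c] for c in coins)
...dp[23]=5, dp[24]=3, dp[25]=4, dp[26]=5, dp[27]=3, dp[28]=4
Minimum coins for 28 = 4


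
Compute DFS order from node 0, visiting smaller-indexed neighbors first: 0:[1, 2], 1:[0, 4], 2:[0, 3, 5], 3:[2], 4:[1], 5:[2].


DFS stack-based: start with [0]
Visit order: [0, 1, 4, 2, 3, 5]


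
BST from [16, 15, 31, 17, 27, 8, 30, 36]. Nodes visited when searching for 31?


BST root = 16
Search for 31: compare at each node
Path: [16, 31]


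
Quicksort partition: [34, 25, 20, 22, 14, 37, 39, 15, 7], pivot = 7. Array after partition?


Elements <= 7 go left of pivot.
Result: [7, 25, 20, 22, 14, 37, 39, 15, 34], pivot at index 0


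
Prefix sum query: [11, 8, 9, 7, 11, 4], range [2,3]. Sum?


Prefix sums: [0, 11, 19, 28, 35, 46, 50]
Sum[2..3] = prefix[4] - prefix[2] = 35 - 19 = 16


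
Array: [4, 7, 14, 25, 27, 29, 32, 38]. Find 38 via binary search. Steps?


Search for 38:
[0,7] mid=3 arr[3]=25
[4,7] mid=5 arr[5]=29
[6,7] mid=6 arr[6]=32
[7,7] mid=7 arr[7]=38
Total: 4 comparisons


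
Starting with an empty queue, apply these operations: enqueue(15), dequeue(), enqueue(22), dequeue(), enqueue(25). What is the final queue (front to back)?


enqueue(15) -> [15]
dequeue() returns 15 -> []
enqueue(22) -> [22]
dequeue() returns 22 -> []
enqueue(25) -> [25]
Final queue (front to back): [25]


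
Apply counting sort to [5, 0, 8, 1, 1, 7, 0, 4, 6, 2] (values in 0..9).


Count array: [2, 2, 1, 0, 1, 1, 1, 1, 1, 0]
Reconstruct: [0, 0, 1, 1, 2, 4, 5, 6, 7, 8]


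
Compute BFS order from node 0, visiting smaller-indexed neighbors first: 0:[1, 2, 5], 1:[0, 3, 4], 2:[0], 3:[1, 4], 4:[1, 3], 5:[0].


BFS queue: start with [0]
Visit order: [0, 1, 2, 5, 3, 4]


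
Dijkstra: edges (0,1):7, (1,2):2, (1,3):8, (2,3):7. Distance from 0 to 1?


Dijkstra from 0:
Distances: {0: 0, 1: 7, 2: 9, 3: 15}
Shortest distance to 1 = 7, path = [0, 1]


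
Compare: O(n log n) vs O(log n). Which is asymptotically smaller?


logarithmic grows slower than linearithmic
O(log n) is asymptotically smaller; O(n log n) grows faster


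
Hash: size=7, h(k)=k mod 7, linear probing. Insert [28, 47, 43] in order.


Insertions: 28->slot 0; 47->slot 5; 43->slot 1
Table: [28, 43, None, None, None, 47, None]


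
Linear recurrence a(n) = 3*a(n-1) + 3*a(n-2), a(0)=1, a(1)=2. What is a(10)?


Build bottom-up:
...a(8)=26001, a(9)=98577, a(10)=3*98577+3*26001=373734


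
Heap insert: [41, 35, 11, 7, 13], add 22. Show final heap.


Append 22: [41, 35, 11, 7, 13, 22]
Bubble up: swap idx 5(22) with idx 2(11)
Result: [41, 35, 22, 7, 13, 11]


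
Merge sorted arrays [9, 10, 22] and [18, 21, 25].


Compare heads, take smaller each step.
Merged: [9, 10, 18, 21, 22, 25]


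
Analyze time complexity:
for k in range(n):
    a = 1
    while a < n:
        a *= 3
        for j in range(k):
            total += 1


Per nesting level: O(n) * O(log n) * O(n) [triangular over k] = O(n^2 log n)
Complexity: O(n^2 log n)


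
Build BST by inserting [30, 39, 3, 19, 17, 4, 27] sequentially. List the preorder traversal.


Root = 30; build tree by BST insertion.
Preorder traversal: [30, 3, 19, 17, 4, 27, 39]


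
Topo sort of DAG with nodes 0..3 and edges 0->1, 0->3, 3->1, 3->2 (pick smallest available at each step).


Kahn's algorithm, process smallest node first
Order: [0, 3, 1, 2]


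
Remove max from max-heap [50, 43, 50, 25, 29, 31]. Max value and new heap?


Max = 50
Replace root with last, heapify down
Resulting heap: [50, 43, 31, 25, 29]


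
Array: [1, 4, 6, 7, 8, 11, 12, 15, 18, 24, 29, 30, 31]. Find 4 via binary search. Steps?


Search for 4:
[0,12] mid=6 arr[6]=12
[0,5] mid=2 arr[2]=6
[0,1] mid=0 arr[0]=1
[1,1] mid=1 arr[1]=4
Total: 4 comparisons


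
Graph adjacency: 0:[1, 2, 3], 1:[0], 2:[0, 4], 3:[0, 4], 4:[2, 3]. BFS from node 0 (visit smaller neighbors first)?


BFS queue: start with [0]
Visit order: [0, 1, 2, 3, 4]


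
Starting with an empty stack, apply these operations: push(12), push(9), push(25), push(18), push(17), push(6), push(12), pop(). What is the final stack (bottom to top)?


push(12) -> [12]
push(9) -> [12, 9]
push(25) -> [12, 9, 25]
push(18) -> [12, 9, 25, 18]
push(17) -> [12, 9, 25, 18, 17]
push(6) -> [12, 9, 25, 18, 17, 6]
push(12) -> [12, 9, 25, 18, 17, 6, 12]
pop() returns 12 -> [12, 9, 25, 18, 17, 6]
Final stack (bottom to top): [12, 9, 25, 18, 17, 6]


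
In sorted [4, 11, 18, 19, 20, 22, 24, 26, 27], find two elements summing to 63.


Two pointers: lo=0, hi=8
No pair sums to 63


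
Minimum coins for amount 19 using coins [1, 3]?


dp[0]=0; dp[i]=1+min(dp[i-c] for c in coins)
...dp[14]=6, dp[15]=5, dp[16]=6, dp[17]=7, dp[18]=6, dp[19]=7
Minimum coins for 19 = 7


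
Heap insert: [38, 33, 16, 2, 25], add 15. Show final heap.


Append 15: [38, 33, 16, 2, 25, 15]
Bubble up: no swaps needed
Result: [38, 33, 16, 2, 25, 15]


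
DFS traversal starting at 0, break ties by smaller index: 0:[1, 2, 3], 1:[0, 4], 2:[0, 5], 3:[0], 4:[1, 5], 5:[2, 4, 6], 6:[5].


DFS stack-based: start with [0]
Visit order: [0, 1, 4, 5, 2, 6, 3]


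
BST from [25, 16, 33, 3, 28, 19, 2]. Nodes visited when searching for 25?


BST root = 25
Search for 25: compare at each node
Path: [25]


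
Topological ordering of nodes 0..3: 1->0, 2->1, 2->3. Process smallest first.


Kahn's algorithm, process smallest node first
Order: [2, 1, 0, 3]


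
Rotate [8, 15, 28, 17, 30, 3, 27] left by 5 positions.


Left rotate by 5: [3, 27, 8, 15, 28, 17, 30]


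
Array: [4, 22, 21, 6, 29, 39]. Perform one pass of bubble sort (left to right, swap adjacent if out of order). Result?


After one pass: [4, 21, 6, 22, 29, 39]


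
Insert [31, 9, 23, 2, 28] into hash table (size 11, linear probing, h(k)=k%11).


Insertions: 31->slot 9; 9->slot 10; 23->slot 1; 2->slot 2; 28->slot 6
Table: [None, 23, 2, None, None, None, 28, None, None, 31, 9]


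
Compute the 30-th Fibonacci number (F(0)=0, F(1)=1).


F(n)=F(n-1)+F(n-2)
...F(28)=317811, F(29)=514229, F(30)=832040


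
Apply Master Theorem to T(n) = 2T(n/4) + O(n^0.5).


a=2, b=4, c=0.5. log_4(2)=0.5 = c=0.5. Case 2: O(n^c log n) = O(sqrt(n) log n)
Complexity: O(sqrt(n) log n)


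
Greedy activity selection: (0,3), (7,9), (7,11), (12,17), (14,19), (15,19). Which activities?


Greedy: pick earliest-ending, then skip overlaps.
Selected (3 activities): [(0, 3), (7, 9), (12, 17)]


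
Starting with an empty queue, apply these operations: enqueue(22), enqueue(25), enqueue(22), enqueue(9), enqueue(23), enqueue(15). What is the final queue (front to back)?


enqueue(22) -> [22]
enqueue(25) -> [22, 25]
enqueue(22) -> [22, 25, 22]
enqueue(9) -> [22, 25, 22, 9]
enqueue(23) -> [22, 25, 22, 9, 23]
enqueue(15) -> [22, 25, 22, 9, 23, 15]
Final queue (front to back): [22, 25, 22, 9, 23, 15]


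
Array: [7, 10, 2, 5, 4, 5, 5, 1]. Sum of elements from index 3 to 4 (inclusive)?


Prefix sums: [0, 7, 17, 19, 24, 28, 33, 38, 39]
Sum[3..4] = prefix[5] - prefix[3] = 28 - 19 = 9


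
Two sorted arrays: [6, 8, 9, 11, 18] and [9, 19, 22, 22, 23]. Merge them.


Compare heads, take smaller each step.
Merged: [6, 8, 9, 9, 11, 18, 19, 22, 22, 23]


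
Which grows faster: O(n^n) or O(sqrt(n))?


sublinear grows slower than n^n
O(sqrt(n)) is asymptotically smaller; O(n^n) grows faster


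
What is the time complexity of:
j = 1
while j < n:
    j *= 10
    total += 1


Per nesting level: O(log n) = O(log n)
Complexity: O(log n)


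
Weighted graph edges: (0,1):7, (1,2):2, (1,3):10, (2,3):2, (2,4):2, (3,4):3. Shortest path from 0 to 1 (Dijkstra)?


Dijkstra from 0:
Distances: {0: 0, 1: 7, 2: 9, 3: 11, 4: 11}
Shortest distance to 1 = 7, path = [0, 1]


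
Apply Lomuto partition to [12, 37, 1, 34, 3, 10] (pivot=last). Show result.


Elements <= 10 go left of pivot.
Result: [1, 3, 10, 34, 37, 12], pivot at index 2


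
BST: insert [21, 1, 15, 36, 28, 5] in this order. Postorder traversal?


Root = 21; build tree by BST insertion.
Postorder traversal: [5, 15, 1, 28, 36, 21]


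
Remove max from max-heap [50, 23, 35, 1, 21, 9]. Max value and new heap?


Max = 50
Replace root with last, heapify down
Resulting heap: [35, 23, 9, 1, 21]


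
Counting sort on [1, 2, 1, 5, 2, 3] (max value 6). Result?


Count array: [0, 2, 2, 1, 0, 1, 0]
Reconstruct: [1, 1, 2, 2, 3, 5]


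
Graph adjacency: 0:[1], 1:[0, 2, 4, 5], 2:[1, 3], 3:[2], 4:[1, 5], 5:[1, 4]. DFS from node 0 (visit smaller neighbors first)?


DFS stack-based: start with [0]
Visit order: [0, 1, 2, 3, 4, 5]


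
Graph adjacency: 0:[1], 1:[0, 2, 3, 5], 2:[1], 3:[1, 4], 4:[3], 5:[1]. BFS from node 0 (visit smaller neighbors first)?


BFS queue: start with [0]
Visit order: [0, 1, 2, 3, 5, 4]


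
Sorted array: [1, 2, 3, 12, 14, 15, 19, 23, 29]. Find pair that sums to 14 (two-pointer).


Two pointers: lo=0, hi=8
Found pair: (2, 12) summing to 14


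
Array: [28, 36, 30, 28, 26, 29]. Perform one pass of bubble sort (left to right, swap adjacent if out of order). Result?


After one pass: [28, 30, 28, 26, 29, 36]


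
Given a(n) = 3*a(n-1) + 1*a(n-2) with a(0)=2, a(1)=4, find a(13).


Build bottom-up:
...a(11)=651598, a(12)=2152082, a(13)=3*2152082+1*651598=7107844


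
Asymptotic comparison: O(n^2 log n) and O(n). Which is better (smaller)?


linear grows slower than n^2 log n
O(n) is asymptotically smaller; O(n^2 log n) grows faster


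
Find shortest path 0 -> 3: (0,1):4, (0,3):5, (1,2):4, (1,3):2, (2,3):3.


Dijkstra from 0:
Distances: {0: 0, 1: 4, 2: 8, 3: 5}
Shortest distance to 3 = 5, path = [0, 3]


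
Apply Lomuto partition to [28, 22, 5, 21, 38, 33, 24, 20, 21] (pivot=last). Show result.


Elements <= 21 go left of pivot.
Result: [5, 21, 20, 21, 38, 33, 24, 28, 22], pivot at index 3


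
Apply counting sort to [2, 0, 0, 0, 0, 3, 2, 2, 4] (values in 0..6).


Count array: [4, 0, 3, 1, 1, 0, 0]
Reconstruct: [0, 0, 0, 0, 2, 2, 2, 3, 4]


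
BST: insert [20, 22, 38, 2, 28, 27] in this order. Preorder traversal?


Root = 20; build tree by BST insertion.
Preorder traversal: [20, 2, 22, 38, 28, 27]


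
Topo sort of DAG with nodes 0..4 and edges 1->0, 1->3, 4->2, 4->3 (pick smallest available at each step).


Kahn's algorithm, process smallest node first
Order: [1, 0, 4, 2, 3]


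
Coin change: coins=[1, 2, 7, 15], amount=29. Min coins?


dp[0]=0; dp[i]=1+min(dp[i-c] for c in coins)
...dp[24]=3, dp[25]=4, dp[26]=4, dp[27]=5, dp[28]=4, dp[29]=3
Minimum coins for 29 = 3


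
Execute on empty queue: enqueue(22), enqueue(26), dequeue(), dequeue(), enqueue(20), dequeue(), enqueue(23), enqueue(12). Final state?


enqueue(22) -> [22]
enqueue(26) -> [22, 26]
dequeue() returns 22 -> [26]
dequeue() returns 26 -> []
enqueue(20) -> [20]
dequeue() returns 20 -> []
enqueue(23) -> [23]
enqueue(12) -> [23, 12]
Final queue (front to back): [23, 12]


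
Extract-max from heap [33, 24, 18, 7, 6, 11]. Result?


Max = 33
Replace root with last, heapify down
Resulting heap: [24, 11, 18, 7, 6]


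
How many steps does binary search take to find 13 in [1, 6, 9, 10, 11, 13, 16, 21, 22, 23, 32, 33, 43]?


Search for 13:
[0,12] mid=6 arr[6]=16
[0,5] mid=2 arr[2]=9
[3,5] mid=4 arr[4]=11
[5,5] mid=5 arr[5]=13
Total: 4 comparisons


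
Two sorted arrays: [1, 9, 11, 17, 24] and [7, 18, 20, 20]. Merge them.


Compare heads, take smaller each step.
Merged: [1, 7, 9, 11, 17, 18, 20, 20, 24]


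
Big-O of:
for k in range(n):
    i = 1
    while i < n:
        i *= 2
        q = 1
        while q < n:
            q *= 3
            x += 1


Per nesting level: O(n) * O(log n) * O(log n) = O(n (log n)^2)
Complexity: O(n (log n)^2)


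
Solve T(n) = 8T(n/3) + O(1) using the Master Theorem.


a=8, b=3, c=0. log_3(8)=1.893 > c=0. Case 1: O(n^log_b(a)) = O(n^1.893)
Complexity: O(n^1.893)


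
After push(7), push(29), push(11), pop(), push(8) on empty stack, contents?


push(7) -> [7]
push(29) -> [7, 29]
push(11) -> [7, 29, 11]
pop() returns 11 -> [7, 29]
push(8) -> [7, 29, 8]
Final stack (bottom to top): [7, 29, 8]


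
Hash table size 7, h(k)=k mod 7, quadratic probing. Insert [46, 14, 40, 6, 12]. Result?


Insertions: 46->slot 4; 14->slot 0; 40->slot 5; 6->slot 6; 12->slot 2
Table: [14, None, 12, None, 46, 40, 6]


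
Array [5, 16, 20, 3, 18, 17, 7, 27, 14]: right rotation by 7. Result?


Right rotate by 7: [20, 3, 18, 17, 7, 27, 14, 5, 16]


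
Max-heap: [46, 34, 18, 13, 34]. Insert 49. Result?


Append 49: [46, 34, 18, 13, 34, 49]
Bubble up: swap idx 5(49) with idx 2(18); swap idx 2(49) with idx 0(46)
Result: [49, 34, 46, 13, 34, 18]


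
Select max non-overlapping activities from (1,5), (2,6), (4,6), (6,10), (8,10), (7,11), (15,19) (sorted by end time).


Greedy: pick earliest-ending, then skip overlaps.
Selected (3 activities): [(1, 5), (6, 10), (15, 19)]
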